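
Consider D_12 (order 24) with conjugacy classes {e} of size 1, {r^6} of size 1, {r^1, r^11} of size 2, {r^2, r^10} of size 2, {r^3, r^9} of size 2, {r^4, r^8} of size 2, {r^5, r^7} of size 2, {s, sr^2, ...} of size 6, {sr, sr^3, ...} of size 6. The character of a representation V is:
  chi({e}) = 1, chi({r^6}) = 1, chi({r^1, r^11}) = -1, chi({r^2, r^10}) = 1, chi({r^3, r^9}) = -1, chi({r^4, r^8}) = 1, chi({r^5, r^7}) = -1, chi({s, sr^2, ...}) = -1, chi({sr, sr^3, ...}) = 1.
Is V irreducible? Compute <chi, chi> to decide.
Irreducible: <chi, chi> = 1.

Working: <chi, chi> = (1/|G|) sum_C |C| * |chi(C)|^2 = (1/24)[1*|1|^2 + 1*|1|^2 + 2*|-1|^2 + 2*|1|^2 + 2*|-1|^2 + 2*|1|^2 + 2*|-1|^2 + 6*|-1|^2 + 6*|1|^2]
  = (1/24)[(1) + (1) + (2) + (2) + (2) + (2) + (2) + (6) + (6)] = 24/24 = 1.
A character is irreducible iff <chi, chi> = 1, so this representation is irreducible.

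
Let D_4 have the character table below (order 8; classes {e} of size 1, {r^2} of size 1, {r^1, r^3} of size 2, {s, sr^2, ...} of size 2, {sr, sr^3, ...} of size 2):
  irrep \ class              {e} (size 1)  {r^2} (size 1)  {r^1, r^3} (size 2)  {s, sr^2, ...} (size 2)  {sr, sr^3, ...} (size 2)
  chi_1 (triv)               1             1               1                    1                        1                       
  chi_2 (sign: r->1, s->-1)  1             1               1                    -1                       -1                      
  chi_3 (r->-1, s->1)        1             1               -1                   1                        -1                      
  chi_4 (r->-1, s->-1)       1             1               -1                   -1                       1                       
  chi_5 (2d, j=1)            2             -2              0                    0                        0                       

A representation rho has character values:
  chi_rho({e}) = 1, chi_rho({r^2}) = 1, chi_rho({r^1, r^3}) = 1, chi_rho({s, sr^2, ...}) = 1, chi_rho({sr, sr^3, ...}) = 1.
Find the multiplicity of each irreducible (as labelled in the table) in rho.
Multiplicities: chi_1: 1, chi_2: 0, chi_3: 0, chi_4: 0, chi_5: 0.

Solution. Use <chi_rho, chi> = (1/|G|) sum_C |C| * chi_rho(C) * conj(chi(C)) with |G| = 8 for each irreducible chi in the table:
  <chi_rho, chi_1> = (1/8)[1*(1)*conj(1) + 1*(1)*conj(1) + 2*(1)*conj(1) + 2*(1)*conj(1) + 2*(1)*conj(1)]
      = (1/8)[(1) + (1) + (2) + (2) + (2)] = 8/8 = 1
  <chi_rho, chi_2> = (1/8)[1*(1)*conj(1) + 1*(1)*conj(1) + 2*(1)*conj(1) + 2*(1)*conj(-1) + 2*(1)*conj(-1)]
      = (1/8)[(1) + (1) + (2) + (-2) + (-2)] = 0/8 = 0
  <chi_rho, chi_3> = (1/8)[1*(1)*conj(1) + 1*(1)*conj(1) + 2*(1)*conj(-1) + 2*(1)*conj(1) + 2*(1)*conj(-1)]
      = (1/8)[(1) + (1) + (-2) + (2) + (-2)] = 0/8 = 0
  <chi_rho, chi_4> = (1/8)[1*(1)*conj(1) + 1*(1)*conj(1) + 2*(1)*conj(-1) + 2*(1)*conj(-1) + 2*(1)*conj(1)]
      = (1/8)[(1) + (1) + (-2) + (-2) + (2)] = 0/8 = 0
  <chi_rho, chi_5> = (1/8)[1*(1)*conj(2) + 1*(1)*conj(-2) + 2*(1)*conj(0) + 2*(1)*conj(0) + 2*(1)*conj(0)]
      = (1/8)[(2) + (-2) + (0) + (0) + (0)] = 0/8 = 0
Dimension check: dim(rho) = sum (mult * dim) = 1*1 + 0*1 + 0*1 + 0*1 + 0*2 = 1 = chi_rho(e) = 1.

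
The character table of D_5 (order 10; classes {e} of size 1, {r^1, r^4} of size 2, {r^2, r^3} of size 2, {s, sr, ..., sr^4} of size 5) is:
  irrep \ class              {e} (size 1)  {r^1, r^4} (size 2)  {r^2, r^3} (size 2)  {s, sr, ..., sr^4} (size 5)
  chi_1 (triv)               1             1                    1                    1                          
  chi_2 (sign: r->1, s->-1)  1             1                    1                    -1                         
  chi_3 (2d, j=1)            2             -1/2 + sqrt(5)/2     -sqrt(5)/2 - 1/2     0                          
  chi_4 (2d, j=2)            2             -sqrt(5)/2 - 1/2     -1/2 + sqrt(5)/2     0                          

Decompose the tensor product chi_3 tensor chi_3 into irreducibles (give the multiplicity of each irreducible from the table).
chi_3 tensor chi_3 = chi_1 + chi_2 + chi_4 (all other irreducibles have multiplicity 0).

Solution. The character of a tensor product is the pointwise product (chi_3 * chi_3)(C) = chi_3(C) * chi_3(C):
  {e}: (2)*(2), {r^1, r^4}: (-1/2 + sqrt(5)/2)*(-1/2 + sqrt(5)/2), {r^2, r^3}: (-sqrt(5)/2 - 1/2)*(-sqrt(5)/2 - 1/2), {s, sr, ..., sr^4}: (0)*(0)
so (chi_3 * chi_3) takes values
  {e} -> 4, {r^1, r^4} -> 3/2 - sqrt(5)/2, {r^2, r^3} -> sqrt(5)/2 + 3/2, {s, sr, ..., sr^4} -> 0.
Now take the inner product of this character with each irreducible chi from the table, <chi_3*chi_3, chi> = (1/10) sum_C |C| (chi_3*chi_3)(C) conj(chi(C)):
  <chi_3*chi_3, chi_1> = (1/10)[1*(4)*conj(1) + 2*(3/2 - sqrt(5)/2)*conj(1) + 2*(sqrt(5)/2 + 3/2)*conj(1) + 5*(0)*conj(1)]
      = (1/10)[(4) + (3 - sqrt(5)) + (sqrt(5) + 3) + (0)] = 10/10 = 1
  <chi_3*chi_3, chi_2> = (1/10)[1*(4)*conj(1) + 2*(3/2 - sqrt(5)/2)*conj(1) + 2*(sqrt(5)/2 + 3/2)*conj(1) + 5*(0)*conj(-1)]
      = (1/10)[(4) + (3 - sqrt(5)) + (sqrt(5) + 3) + (0)] = 10/10 = 1
  <chi_3*chi_3, chi_3> = (1/10)[1*(4)*conj(2) + 2*(3/2 - sqrt(5)/2)*conj(-1/2 + sqrt(5)/2) + 2*(sqrt(5)/2 + 3/2)*conj(-sqrt(5)/2 - 1/2) + 5*(0)*conj(0)]
      = (1/10)[(8) + (-4 + 2*sqrt(5)) + (-2*sqrt(5) - 4) + (0)] = 0/10 = 0
  <chi_3*chi_3, chi_4> = (1/10)[1*(4)*conj(2) + 2*(3/2 - sqrt(5)/2)*conj(-sqrt(5)/2 - 1/2) + 2*(sqrt(5)/2 + 3/2)*conj(-1/2 + sqrt(5)/2) + 5*(0)*conj(0)]
      = (1/10)[(8) + (1 - sqrt(5)) + (1 + sqrt(5)) + (0)] = 10/10 = 1
Hence the multiplicities are chi_1: 1, chi_2: 1, chi_4: 1. Dimension check: dim(chi_3)*dim(chi_3) = 2*2 = 4 and sum (mult * dim) = 1*1 + 1*1 + 1*2 = 4.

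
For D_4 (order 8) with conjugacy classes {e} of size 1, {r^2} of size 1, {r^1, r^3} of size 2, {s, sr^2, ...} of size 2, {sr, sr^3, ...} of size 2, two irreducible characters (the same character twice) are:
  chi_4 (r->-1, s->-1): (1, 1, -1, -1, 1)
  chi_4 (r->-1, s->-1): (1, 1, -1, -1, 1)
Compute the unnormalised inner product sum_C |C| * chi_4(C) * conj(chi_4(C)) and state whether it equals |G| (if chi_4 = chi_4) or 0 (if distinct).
Sum = 8 = |G| = 8; so <chi_4, chi_4> = 1 (norm-1 confirms irreducibility).

Proof sketch: Compute term by term over conjugacy classes (|C| * chi_4(C) * conj(chi_4(C))):
  1*(1)*conj(1) + 1*(1)*conj(1) + 2*(-1)*conj(-1) + 2*(-1)*conj(-1) + 2*(1)*conj(1)
  = (1) + (1) + (2) + (2) + (2)
  = 8.
Dividing by |G| = 8 gives 8/8 = 1, matching the row-orthogonality relation <chi_4, chi_4> = [chi_4 = chi_4].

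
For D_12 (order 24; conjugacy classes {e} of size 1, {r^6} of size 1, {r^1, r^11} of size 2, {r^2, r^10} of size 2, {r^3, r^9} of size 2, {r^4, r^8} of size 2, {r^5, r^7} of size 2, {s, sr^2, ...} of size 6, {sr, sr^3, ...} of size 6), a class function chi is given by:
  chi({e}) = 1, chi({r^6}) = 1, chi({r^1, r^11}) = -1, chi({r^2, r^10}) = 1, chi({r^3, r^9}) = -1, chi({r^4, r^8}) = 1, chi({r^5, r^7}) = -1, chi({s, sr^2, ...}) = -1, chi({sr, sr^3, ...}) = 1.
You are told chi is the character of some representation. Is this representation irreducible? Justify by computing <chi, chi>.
Irreducible: <chi, chi> = 1.

Solution. <chi, chi> = (1/|G|) sum_C |C| * |chi(C)|^2 = (1/24)[1*|1|^2 + 1*|1|^2 + 2*|-1|^2 + 2*|1|^2 + 2*|-1|^2 + 2*|1|^2 + 2*|-1|^2 + 6*|-1|^2 + 6*|1|^2]
  = (1/24)[(1) + (1) + (2) + (2) + (2) + (2) + (2) + (6) + (6)] = 24/24 = 1.
A character is irreducible iff <chi, chi> = 1, so this representation is irreducible.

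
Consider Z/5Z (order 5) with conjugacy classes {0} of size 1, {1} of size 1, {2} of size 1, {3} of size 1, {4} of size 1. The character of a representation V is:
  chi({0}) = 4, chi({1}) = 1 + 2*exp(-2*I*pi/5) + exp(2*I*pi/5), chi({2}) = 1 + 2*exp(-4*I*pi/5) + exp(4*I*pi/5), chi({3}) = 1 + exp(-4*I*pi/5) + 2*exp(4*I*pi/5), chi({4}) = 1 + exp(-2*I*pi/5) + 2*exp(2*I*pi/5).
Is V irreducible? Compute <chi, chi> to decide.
Not irreducible (reducible): <chi, chi> = 6 > 1.

Why: <chi, chi> = (1/|G|) sum_C |C| * |chi(C)|^2 = (1/5)[1*|4|^2 + 1*|1 + 2*exp(-2*I*pi/5) + exp(2*I*pi/5)|^2 + 1*|1 + 2*exp(-4*I*pi/5) + exp(4*I*pi/5)|^2 + 1*|1 + exp(-4*I*pi/5) + 2*exp(4*I*pi/5)|^2 + 1*|1 + exp(-2*I*pi/5) + 2*exp(2*I*pi/5)|^2]
  = (1/5)[(16) + (6 + 3*exp(-2*I*pi/5) + 2*exp(-4*I*pi/5) + 2*exp(4*I*pi/5) + 3*exp(2*I*pi/5)) + (6 + 2*exp(-2*I*pi/5) + 3*exp(-4*I*pi/5) + 3*exp(4*I*pi/5) + 2*exp(2*I*pi/5)) + (6 + 2*exp(-2*I*pi/5) + 3*exp(-4*I*pi/5) + 3*exp(4*I*pi/5) + 2*exp(2*I*pi/5)) + (6 + 3*exp(-2*I*pi/5) + 2*exp(-4*I*pi/5) + 2*exp(4*I*pi/5) + 3*exp(2*I*pi/5))] = 30/5 = 6.
(Exp terms are combined using exp(i*s)*conj(exp(i*t)) = exp(i*(s-t)), and sums of them are collapsed using the identity that for every m > 1 the m distinct m-th roots of unity sum to 0, e.g. 1 + exp(2*I*pi/3) + exp(-2*I*pi/3) = 0.)
A character is irreducible iff <chi, chi> = 1, so this representation is reducible.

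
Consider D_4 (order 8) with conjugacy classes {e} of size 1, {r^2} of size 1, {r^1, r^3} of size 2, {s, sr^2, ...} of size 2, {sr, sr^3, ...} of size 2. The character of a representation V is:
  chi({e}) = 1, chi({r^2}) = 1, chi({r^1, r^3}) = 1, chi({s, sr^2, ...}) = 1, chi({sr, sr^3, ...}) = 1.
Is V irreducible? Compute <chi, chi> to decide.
Irreducible: <chi, chi> = 1.

Working: <chi, chi> = (1/|G|) sum_C |C| * |chi(C)|^2 = (1/8)[1*|1|^2 + 1*|1|^2 + 2*|1|^2 + 2*|1|^2 + 2*|1|^2]
  = (1/8)[(1) + (1) + (2) + (2) + (2)] = 8/8 = 1.
A character is irreducible iff <chi, chi> = 1, so this representation is irreducible.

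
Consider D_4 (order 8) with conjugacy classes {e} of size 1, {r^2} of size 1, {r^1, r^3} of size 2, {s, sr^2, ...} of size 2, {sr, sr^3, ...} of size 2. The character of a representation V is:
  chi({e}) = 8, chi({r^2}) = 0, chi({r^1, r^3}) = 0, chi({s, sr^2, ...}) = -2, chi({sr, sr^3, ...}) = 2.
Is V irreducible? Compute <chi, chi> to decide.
Not irreducible (reducible): <chi, chi> = 10 > 1.

Explanation: <chi, chi> = (1/|G|) sum_C |C| * |chi(C)|^2 = (1/8)[1*|8|^2 + 1*|0|^2 + 2*|0|^2 + 2*|-2|^2 + 2*|2|^2]
  = (1/8)[(64) + (0) + (0) + (8) + (8)] = 80/8 = 10.
A character is irreducible iff <chi, chi> = 1, so this representation is reducible.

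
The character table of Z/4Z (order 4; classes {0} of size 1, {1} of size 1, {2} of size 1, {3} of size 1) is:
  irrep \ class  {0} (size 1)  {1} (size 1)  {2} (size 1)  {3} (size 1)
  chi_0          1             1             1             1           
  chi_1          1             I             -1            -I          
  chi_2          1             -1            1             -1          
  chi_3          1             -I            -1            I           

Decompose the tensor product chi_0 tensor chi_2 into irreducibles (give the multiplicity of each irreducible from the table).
chi_0 tensor chi_2 = chi_2 (all other irreducibles have multiplicity 0).

Reasoning: The character of a tensor product is the pointwise product (chi_0 * chi_2)(C) = chi_0(C) * chi_2(C):
  {0}: (1)*(1), {1}: (1)*(-1), {2}: (1)*(1), {3}: (1)*(-1)
so (chi_0 * chi_2) takes values
  {0} -> 1, {1} -> -1, {2} -> 1, {3} -> -1.
Now take the inner product of this character with each irreducible chi from the table, <chi_0*chi_2, chi> = (1/4) sum_C |C| (chi_0*chi_2)(C) conj(chi(C)):
  <chi_0*chi_2, chi_0> = (1/4)[1*(1)*conj(1) + 1*(-1)*conj(1) + 1*(1)*conj(1) + 1*(-1)*conj(1)]
      = (1/4)[(1) + (-1) + (1) + (-1)] = 0/4 = 0
  <chi_0*chi_2, chi_1> = (1/4)[1*(1)*conj(1) + 1*(-1)*conj(I) + 1*(1)*conj(-1) + 1*(-1)*conj(-I)]
      = (1/4)[(1) + (I) + (-1) + (-I)] = 0/4 = 0
  <chi_0*chi_2, chi_2> = (1/4)[1*(1)*conj(1) + 1*(-1)*conj(-1) + 1*(1)*conj(1) + 1*(-1)*conj(-1)]
      = (1/4)[(1) + (1) + (1) + (1)] = 4/4 = 1
  <chi_0*chi_2, chi_3> = (1/4)[1*(1)*conj(1) + 1*(-1)*conj(-I) + 1*(1)*conj(-1) + 1*(-1)*conj(I)]
      = (1/4)[(1) + (-I) + (-1) + (I)] = 0/4 = 0
(Exp terms are combined using exp(i*s)*conj(exp(i*t)) = exp(i*(s-t)), and sums of them are collapsed using the identity that for every m > 1 the m distinct m-th roots of unity sum to 0, e.g. 1 + exp(2*I*pi/3) + exp(-2*I*pi/3) = 0.)
Hence the multiplicities are chi_2: 1. Dimension check: dim(chi_0)*dim(chi_2) = 1*1 = 1 and sum (mult * dim) = 1*1 = 1.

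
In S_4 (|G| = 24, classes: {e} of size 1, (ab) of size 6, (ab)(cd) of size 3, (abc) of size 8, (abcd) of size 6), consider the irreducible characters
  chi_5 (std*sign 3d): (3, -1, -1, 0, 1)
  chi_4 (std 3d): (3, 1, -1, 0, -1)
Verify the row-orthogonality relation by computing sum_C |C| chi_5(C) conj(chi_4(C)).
Sum = 0; so <chi_5, chi_4> = 0 (distinct irreducibles are orthogonal).

Reasoning: Compute term by term over conjugacy classes (|C| * chi_5(C) * conj(chi_4(C))):
  1*(3)*conj(3) + 6*(-1)*conj(1) + 3*(-1)*conj(-1) + 8*(0)*conj(0) + 6*(1)*conj(-1)
  = (9) + (-6) + (3) + (0) + (-6)
  = 0.
Dividing by |G| = 24 gives 0/24 = 0, matching the row-orthogonality relation <chi_5, chi_4> = [chi_5 = chi_4].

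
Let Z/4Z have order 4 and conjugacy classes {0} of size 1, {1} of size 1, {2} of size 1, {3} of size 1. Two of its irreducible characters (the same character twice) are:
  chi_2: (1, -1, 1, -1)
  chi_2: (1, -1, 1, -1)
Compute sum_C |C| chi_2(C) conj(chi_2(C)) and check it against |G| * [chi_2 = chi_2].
Sum = 4 = |G| = 4; so <chi_2, chi_2> = 1 (norm-1 confirms irreducibility).

Reasoning: Compute term by term over conjugacy classes (|C| * chi_2(C) * conj(chi_2(C))):
  1*(1)*conj(1) + 1*(-1)*conj(-1) + 1*(1)*conj(1) + 1*(-1)*conj(-1)
  = (1) + (1) + (1) + (1)
  = 4.
(Exp terms are combined using exp(i*s)*conj(exp(i*t)) = exp(i*(s-t)), and sums of them are collapsed using the identity that for every m > 1 the m distinct m-th roots of unity sum to 0, e.g. 1 + exp(2*I*pi/3) + exp(-2*I*pi/3) = 0.)
Dividing by |G| = 4 gives 4/4 = 1, matching the row-orthogonality relation <chi_2, chi_2> = [chi_2 = chi_2].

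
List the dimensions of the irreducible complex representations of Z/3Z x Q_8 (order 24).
Dimensions: 1, 1, 1, 1, 1, 1, 1, 1, 1, 1, 1, 1, 2, 2, 2

Solution. There are 15 irreducibles (= number of conjugacy classes). Their dimensions d_i satisfy sum d_i^2 = |G| = 24: 1 + 1 + 1 + 1 + 1 + 1 + 1 + 1 + 1 + 1 + 1 + 1 + 4 + 4 + 4 = 24. (For the product with Z/3Z: each of the 3 1-dim characters of Z/3Z tensors with each irrep of Q_8, giving 3 copies of each Q_8-dimension.)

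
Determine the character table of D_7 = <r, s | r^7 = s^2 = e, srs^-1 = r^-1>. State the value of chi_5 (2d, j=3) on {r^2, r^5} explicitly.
Conjugacy classes: {e} of size 1, {r^1, r^6} of size 2, {r^2, r^5} of size 2, {r^3, r^4} of size 2, {s, sr, ..., sr^6} of size 7.
Character table:
  irrep \ class              {e} (size 1)  {r^1, r^6} (size 2)  {r^2, r^5} (size 2)  {r^3, r^4} (size 2)  {s, sr, ..., sr^6} (size 7)
  chi_1 (triv)               1             1                    1                    1                    1                          
  chi_2 (sign: r->1, s->-1)  1             1                    1                    1                    -1                         
  chi_3 (2d, j=1)            2             2*cos(2*pi/7)        -2*cos(3*pi/7)       -2*cos(pi/7)         0                          
  chi_4 (2d, j=2)            2             -2*cos(3*pi/7)       -2*cos(pi/7)         2*cos(2*pi/7)        0                          
  chi_5 (2d, j=3)            2             -2*cos(pi/7)         2*cos(2*pi/7)        -2*cos(3*pi/7)       0                          

Spot check: chi_5 (2d, j=3) on {r^2, r^5} = 2*cos(2*pi/7).

Details: D_7 has order 2*7 = 14 with 5 conjugacy classes, hence 5 irreducibles. Sum of squared dims 1 + 1 + 4 + 4 + 4 = 14 = |G|. Linear characters come from the abelianisation; the 2-dimensional irreps have character r^k -> 2*cos(2*pi*j*k/7), reflections -> 0.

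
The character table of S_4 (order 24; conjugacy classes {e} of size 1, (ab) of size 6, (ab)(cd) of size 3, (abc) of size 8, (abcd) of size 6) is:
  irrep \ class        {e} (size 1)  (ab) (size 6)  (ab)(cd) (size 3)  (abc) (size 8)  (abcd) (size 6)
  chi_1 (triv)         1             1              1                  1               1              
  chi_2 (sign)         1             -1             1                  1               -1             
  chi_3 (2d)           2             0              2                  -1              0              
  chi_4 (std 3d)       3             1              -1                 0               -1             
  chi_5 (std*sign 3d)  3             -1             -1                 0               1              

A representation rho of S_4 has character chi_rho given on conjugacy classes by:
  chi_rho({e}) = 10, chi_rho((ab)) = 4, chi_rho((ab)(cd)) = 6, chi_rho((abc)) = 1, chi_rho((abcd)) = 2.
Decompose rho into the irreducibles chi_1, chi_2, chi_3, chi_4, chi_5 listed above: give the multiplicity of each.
Multiplicities: chi_1: 3, chi_2: 0, chi_3: 2, chi_4: 1, chi_5: 0.

Why: Use <chi_rho, chi> = (1/|G|) sum_C |C| * chi_rho(C) * conj(chi(C)) with |G| = 24 for each irreducible chi in the table:
  <chi_rho, chi_1> = (1/24)[1*(10)*conj(1) + 6*(4)*conj(1) + 3*(6)*conj(1) + 8*(1)*conj(1) + 6*(2)*conj(1)]
      = (1/24)[(10) + (24) + (18) + (8) + (12)] = 72/24 = 3
  <chi_rho, chi_2> = (1/24)[1*(10)*conj(1) + 6*(4)*conj(-1) + 3*(6)*conj(1) + 8*(1)*conj(1) + 6*(2)*conj(-1)]
      = (1/24)[(10) + (-24) + (18) + (8) + (-12)] = 0/24 = 0
  <chi_rho, chi_3> = (1/24)[1*(10)*conj(2) + 6*(4)*conj(0) + 3*(6)*conj(2) + 8*(1)*conj(-1) + 6*(2)*conj(0)]
      = (1/24)[(20) + (0) + (36) + (-8) + (0)] = 48/24 = 2
  <chi_rho, chi_4> = (1/24)[1*(10)*conj(3) + 6*(4)*conj(1) + 3*(6)*conj(-1) + 8*(1)*conj(0) + 6*(2)*conj(-1)]
      = (1/24)[(30) + (24) + (-18) + (0) + (-12)] = 24/24 = 1
  <chi_rho, chi_5> = (1/24)[1*(10)*conj(3) + 6*(4)*conj(-1) + 3*(6)*conj(-1) + 8*(1)*conj(0) + 6*(2)*conj(1)]
      = (1/24)[(30) + (-24) + (-18) + (0) + (12)] = 0/24 = 0
Dimension check: dim(rho) = sum (mult * dim) = 3*1 + 0*1 + 2*2 + 1*3 + 0*3 = 10 = chi_rho(e) = 10.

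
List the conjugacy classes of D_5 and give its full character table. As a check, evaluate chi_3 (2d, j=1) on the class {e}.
Conjugacy classes: {e} of size 1, {r^1, r^4} of size 2, {r^2, r^3} of size 2, {s, sr, ..., sr^4} of size 5.
Character table:
  irrep \ class              {e} (size 1)  {r^1, r^4} (size 2)  {r^2, r^3} (size 2)  {s, sr, ..., sr^4} (size 5)
  chi_1 (triv)               1             1                    1                    1                          
  chi_2 (sign: r->1, s->-1)  1             1                    1                    -1                         
  chi_3 (2d, j=1)            2             -1/2 + sqrt(5)/2     -sqrt(5)/2 - 1/2     0                          
  chi_4 (2d, j=2)            2             -sqrt(5)/2 - 1/2     -1/2 + sqrt(5)/2     0                          

Spot check: chi_3 (2d, j=1) on {e} = 2.

Explanation: D_5 has order 2*5 = 10 with 4 conjugacy classes, hence 4 irreducibles. Sum of squared dims 1 + 1 + 4 + 4 = 10 = |G|. Linear characters come from the abelianisation; the 2-dimensional irreps have character r^k -> 2*cos(2*pi*j*k/5), reflections -> 0.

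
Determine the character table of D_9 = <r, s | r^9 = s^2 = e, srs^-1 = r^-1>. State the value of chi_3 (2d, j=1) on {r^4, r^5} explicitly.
Conjugacy classes: {e} of size 1, {r^1, r^8} of size 2, {r^2, r^7} of size 2, {r^3, r^6} of size 2, {r^4, r^5} of size 2, {s, sr, ..., sr^8} of size 9.
Character table:
  irrep \ class              {e} (size 1)  {r^1, r^8} (size 2)  {r^2, r^7} (size 2)  {r^3, r^6} (size 2)  {r^4, r^5} (size 2)  {s, sr, ..., sr^8} (size 9)
  chi_1 (triv)               1             1                    1                    1                    1                    1                          
  chi_2 (sign: r->1, s->-1)  1             1                    1                    1                    1                    -1                         
  chi_3 (2d, j=1)            2             2*cos(2*pi/9)        2*cos(4*pi/9)        -1                   -2*cos(pi/9)         0                          
  chi_4 (2d, j=2)            2             2*cos(4*pi/9)        -2*cos(pi/9)         -1                   2*cos(2*pi/9)        0                          
  chi_5 (2d, j=3)            2             -1                   -1                   2                    -1                   0                          
  chi_6 (2d, j=4)            2             -2*cos(pi/9)         2*cos(2*pi/9)        -1                   2*cos(4*pi/9)        0                          

Spot check: chi_3 (2d, j=1) on {r^4, r^5} = -2*cos(pi/9).

Details: D_9 has order 2*9 = 18 with 6 conjugacy classes, hence 6 irreducibles. Sum of squared dims 1 + 1 + 4 + 4 + 4 + 4 = 18 = |G|. Linear characters come from the abelianisation; the 2-dimensional irreps have character r^k -> 2*cos(2*pi*j*k/9), reflections -> 0.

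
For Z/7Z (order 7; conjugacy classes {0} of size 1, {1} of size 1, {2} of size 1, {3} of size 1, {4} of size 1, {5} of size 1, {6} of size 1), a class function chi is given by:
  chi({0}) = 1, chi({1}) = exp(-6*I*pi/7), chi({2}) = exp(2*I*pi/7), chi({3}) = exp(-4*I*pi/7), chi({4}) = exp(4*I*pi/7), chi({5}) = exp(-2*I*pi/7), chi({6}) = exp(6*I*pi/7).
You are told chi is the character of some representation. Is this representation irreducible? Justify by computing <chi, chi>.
Irreducible: <chi, chi> = 1.

<chi, chi> = (1/|G|) sum_C |C| * |chi(C)|^2 = (1/7)[1*|1|^2 + 1*|exp(-6*I*pi/7)|^2 + 1*|exp(2*I*pi/7)|^2 + 1*|exp(-4*I*pi/7)|^2 + 1*|exp(4*I*pi/7)|^2 + 1*|exp(-2*I*pi/7)|^2 + 1*|exp(6*I*pi/7)|^2]
  = (1/7)[(1) + (1) + (1) + (1) + (1) + (1) + (1)] = 7/7 = 1.
(Exp terms are combined using exp(i*s)*conj(exp(i*t)) = exp(i*(s-t)), and sums of them are collapsed using the identity that for every m > 1 the m distinct m-th roots of unity sum to 0, e.g. 1 + exp(2*I*pi/3) + exp(-2*I*pi/3) = 0.)
A character is irreducible iff <chi, chi> = 1, so this representation is irreducible.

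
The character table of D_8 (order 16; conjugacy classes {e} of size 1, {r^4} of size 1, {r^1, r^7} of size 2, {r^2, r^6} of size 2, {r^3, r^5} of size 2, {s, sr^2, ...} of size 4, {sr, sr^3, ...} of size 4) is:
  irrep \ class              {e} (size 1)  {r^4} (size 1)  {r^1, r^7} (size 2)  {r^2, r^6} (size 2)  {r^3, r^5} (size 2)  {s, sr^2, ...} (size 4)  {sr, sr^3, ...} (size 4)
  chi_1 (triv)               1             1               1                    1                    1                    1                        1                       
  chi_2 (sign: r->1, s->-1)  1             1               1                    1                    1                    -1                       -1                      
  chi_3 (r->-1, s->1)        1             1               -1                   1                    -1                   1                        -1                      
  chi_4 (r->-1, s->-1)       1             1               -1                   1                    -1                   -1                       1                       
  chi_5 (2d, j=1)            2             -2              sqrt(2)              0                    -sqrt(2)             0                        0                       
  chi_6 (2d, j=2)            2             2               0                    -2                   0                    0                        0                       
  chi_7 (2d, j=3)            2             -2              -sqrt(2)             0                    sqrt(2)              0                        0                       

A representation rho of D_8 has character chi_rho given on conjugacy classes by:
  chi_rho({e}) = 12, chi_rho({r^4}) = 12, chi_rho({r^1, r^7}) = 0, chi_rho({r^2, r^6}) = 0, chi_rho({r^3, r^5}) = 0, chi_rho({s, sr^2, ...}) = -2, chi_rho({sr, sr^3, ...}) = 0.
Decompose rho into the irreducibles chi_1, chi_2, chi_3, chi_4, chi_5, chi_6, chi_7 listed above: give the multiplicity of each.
Multiplicities: chi_1: 1, chi_2: 2, chi_3: 1, chi_4: 2, chi_5: 0, chi_6: 3, chi_7: 0.

Use <chi_rho, chi> = (1/|G|) sum_C |C| * chi_rho(C) * conj(chi(C)) with |G| = 16 for each irreducible chi in the table:
  <chi_rho, chi_1> = (1/16)[1*(12)*conj(1) + 1*(12)*conj(1) + 2*(0)*conj(1) + 2*(0)*conj(1) + 2*(0)*conj(1) + 4*(-2)*conj(1) + 4*(0)*conj(1)]
      = (1/16)[(12) + (12) + (0) + (0) + (0) + (-8) + (0)] = 16/16 = 1
  <chi_rho, chi_2> = (1/16)[1*(12)*conj(1) + 1*(12)*conj(1) + 2*(0)*conj(1) + 2*(0)*conj(1) + 2*(0)*conj(1) + 4*(-2)*conj(-1) + 4*(0)*conj(-1)]
      = (1/16)[(12) + (12) + (0) + (0) + (0) + (8) + (0)] = 32/16 = 2
  <chi_rho, chi_3> = (1/16)[1*(12)*conj(1) + 1*(12)*conj(1) + 2*(0)*conj(-1) + 2*(0)*conj(1) + 2*(0)*conj(-1) + 4*(-2)*conj(1) + 4*(0)*conj(-1)]
      = (1/16)[(12) + (12) + (0) + (0) + (0) + (-8) + (0)] = 16/16 = 1
  <chi_rho, chi_4> = (1/16)[1*(12)*conj(1) + 1*(12)*conj(1) + 2*(0)*conj(-1) + 2*(0)*conj(1) + 2*(0)*conj(-1) + 4*(-2)*conj(-1) + 4*(0)*conj(1)]
      = (1/16)[(12) + (12) + (0) + (0) + (0) + (8) + (0)] = 32/16 = 2
  <chi_rho, chi_5> = (1/16)[1*(12)*conj(2) + 1*(12)*conj(-2) + 2*(0)*conj(sqrt(2)) + 2*(0)*conj(0) + 2*(0)*conj(-sqrt(2)) + 4*(-2)*conj(0) + 4*(0)*conj(0)]
      = (1/16)[(24) + (-24) + (0) + (0) + (0) + (0) + (0)] = 0/16 = 0
  <chi_rho, chi_6> = (1/16)[1*(12)*conj(2) + 1*(12)*conj(2) + 2*(0)*conj(0) + 2*(0)*conj(-2) + 2*(0)*conj(0) + 4*(-2)*conj(0) + 4*(0)*conj(0)]
      = (1/16)[(24) + (24) + (0) + (0) + (0) + (0) + (0)] = 48/16 = 3
  <chi_rho, chi_7> = (1/16)[1*(12)*conj(2) + 1*(12)*conj(-2) + 2*(0)*conj(-sqrt(2)) + 2*(0)*conj(0) + 2*(0)*conj(sqrt(2)) + 4*(-2)*conj(0) + 4*(0)*conj(0)]
      = (1/16)[(24) + (-24) + (0) + (0) + (0) + (0) + (0)] = 0/16 = 0
Dimension check: dim(rho) = sum (mult * dim) = 1*1 + 2*1 + 1*1 + 2*1 + 0*2 + 3*2 + 0*2 = 12 = chi_rho(e) = 12.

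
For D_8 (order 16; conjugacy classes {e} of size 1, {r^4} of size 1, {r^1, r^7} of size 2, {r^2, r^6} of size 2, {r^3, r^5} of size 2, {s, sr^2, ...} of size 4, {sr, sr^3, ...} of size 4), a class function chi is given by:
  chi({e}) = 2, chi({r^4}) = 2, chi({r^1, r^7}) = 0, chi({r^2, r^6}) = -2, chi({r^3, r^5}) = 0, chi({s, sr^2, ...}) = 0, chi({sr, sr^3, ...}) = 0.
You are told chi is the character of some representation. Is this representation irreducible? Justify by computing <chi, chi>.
Irreducible: <chi, chi> = 1.

Working: <chi, chi> = (1/|G|) sum_C |C| * |chi(C)|^2 = (1/16)[1*|2|^2 + 1*|2|^2 + 2*|0|^2 + 2*|-2|^2 + 2*|0|^2 + 4*|0|^2 + 4*|0|^2]
  = (1/16)[(4) + (4) + (0) + (8) + (0) + (0) + (0)] = 16/16 = 1.
A character is irreducible iff <chi, chi> = 1, so this representation is irreducible.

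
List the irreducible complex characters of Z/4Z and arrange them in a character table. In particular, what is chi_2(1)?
Character table of Z/4Z (irreps indexed chi_0,...,chi_3 with chi_k(m) = zeta_4^(k*m), zeta_4 = exp(2*pi*i/4)):
  irrep \ class  {0} (size 1)  {1} (size 1)  {2} (size 1)  {3} (size 1)
  chi_0          1             1             1             1           
  chi_1          1             I             -1            -I          
  chi_2          1             -1            1             -1          
  chi_3          1             -I            -1            I           

Spot check: chi_2(1) = zeta_4^(2*1) = zeta_4^2 = -1.

Explanation: Z/4Z is abelian, so all 4 irreducible complex representations are 1-dimensional. They are given by chi_k(m) = zeta_4^(k*m) for k = 0,...,3. Row orthogonality: sum_m chi_k(m) conj(chi_l(m)) = 4 * [k = l].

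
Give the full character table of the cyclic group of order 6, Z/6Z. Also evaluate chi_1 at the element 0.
Character table of Z/6Z (irreps indexed chi_0,...,chi_5 with chi_k(m) = zeta_6^(k*m), zeta_6 = exp(2*pi*i/6)):
  irrep \ class  {0} (size 1)  {1} (size 1)    {2} (size 1)    {3} (size 1)  {4} (size 1)    {5} (size 1)  
  chi_0          1             1               1               1             1               1             
  chi_1          1             exp(I*pi/3)     exp(2*I*pi/3)   -1            exp(-2*I*pi/3)  exp(-I*pi/3)  
  chi_2          1             exp(2*I*pi/3)   exp(-2*I*pi/3)  1             exp(2*I*pi/3)   exp(-2*I*pi/3)
  chi_3          1             -1              1               -1            1               -1            
  chi_4          1             exp(-2*I*pi/3)  exp(2*I*pi/3)   1             exp(-2*I*pi/3)  exp(2*I*pi/3) 
  chi_5          1             exp(-I*pi/3)    exp(-2*I*pi/3)  -1            exp(2*I*pi/3)   exp(I*pi/3)   

Spot check: chi_1(0) = zeta_6^(1*0) = zeta_6^0 = 1.

Derivation: Z/6Z is abelian, so all 6 irreducible complex representations are 1-dimensional. They are given by chi_k(m) = zeta_6^(k*m) for k = 0,...,5. Row orthogonality: sum_m chi_k(m) conj(chi_l(m)) = 6 * [k = l].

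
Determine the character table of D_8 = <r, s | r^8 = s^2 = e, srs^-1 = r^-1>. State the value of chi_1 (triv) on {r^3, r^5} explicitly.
Conjugacy classes: {e} of size 1, {r^4} of size 1, {r^1, r^7} of size 2, {r^2, r^6} of size 2, {r^3, r^5} of size 2, {s, sr^2, ...} of size 4, {sr, sr^3, ...} of size 4.
Character table:
  irrep \ class              {e} (size 1)  {r^4} (size 1)  {r^1, r^7} (size 2)  {r^2, r^6} (size 2)  {r^3, r^5} (size 2)  {s, sr^2, ...} (size 4)  {sr, sr^3, ...} (size 4)
  chi_1 (triv)               1             1               1                    1                    1                    1                        1                       
  chi_2 (sign: r->1, s->-1)  1             1               1                    1                    1                    -1                       -1                      
  chi_3 (r->-1, s->1)        1             1               -1                   1                    -1                   1                        -1                      
  chi_4 (r->-1, s->-1)       1             1               -1                   1                    -1                   -1                       1                       
  chi_5 (2d, j=1)            2             -2              sqrt(2)              0                    -sqrt(2)             0                        0                       
  chi_6 (2d, j=2)            2             2               0                    -2                   0                    0                        0                       
  chi_7 (2d, j=3)            2             -2              -sqrt(2)             0                    sqrt(2)              0                        0                       

Spot check: chi_1 (triv) on {r^3, r^5} = 1.

Solution. D_8 has order 2*8 = 16 with 7 conjugacy classes, hence 7 irreducibles. Sum of squared dims 1 + 1 + 1 + 1 + 4 + 4 + 4 = 16 = |G|. Linear characters come from the abelianisation; the 2-dimensional irreps have character r^k -> 2*cos(2*pi*j*k/8), reflections -> 0.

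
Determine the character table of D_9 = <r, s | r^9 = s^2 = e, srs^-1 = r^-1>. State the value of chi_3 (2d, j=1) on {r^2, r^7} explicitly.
Conjugacy classes: {e} of size 1, {r^1, r^8} of size 2, {r^2, r^7} of size 2, {r^3, r^6} of size 2, {r^4, r^5} of size 2, {s, sr, ..., sr^8} of size 9.
Character table:
  irrep \ class              {e} (size 1)  {r^1, r^8} (size 2)  {r^2, r^7} (size 2)  {r^3, r^6} (size 2)  {r^4, r^5} (size 2)  {s, sr, ..., sr^8} (size 9)
  chi_1 (triv)               1             1                    1                    1                    1                    1                          
  chi_2 (sign: r->1, s->-1)  1             1                    1                    1                    1                    -1                         
  chi_3 (2d, j=1)            2             2*cos(2*pi/9)        2*cos(4*pi/9)        -1                   -2*cos(pi/9)         0                          
  chi_4 (2d, j=2)            2             2*cos(4*pi/9)        -2*cos(pi/9)         -1                   2*cos(2*pi/9)        0                          
  chi_5 (2d, j=3)            2             -1                   -1                   2                    -1                   0                          
  chi_6 (2d, j=4)            2             -2*cos(pi/9)         2*cos(2*pi/9)        -1                   2*cos(4*pi/9)        0                          

Spot check: chi_3 (2d, j=1) on {r^2, r^7} = 2*cos(4*pi/9).

Why: D_9 has order 2*9 = 18 with 6 conjugacy classes, hence 6 irreducibles. Sum of squared dims 1 + 1 + 4 + 4 + 4 + 4 = 18 = |G|. Linear characters come from the abelianisation; the 2-dimensional irreps have character r^k -> 2*cos(2*pi*j*k/9), reflections -> 0.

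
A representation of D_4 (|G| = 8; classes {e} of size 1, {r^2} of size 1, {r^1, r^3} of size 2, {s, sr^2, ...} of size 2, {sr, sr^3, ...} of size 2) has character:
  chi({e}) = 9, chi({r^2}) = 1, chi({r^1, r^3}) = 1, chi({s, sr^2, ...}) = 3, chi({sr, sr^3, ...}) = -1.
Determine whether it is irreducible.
Not irreducible (reducible): <chi, chi> = 13 > 1.

Details: <chi, chi> = (1/|G|) sum_C |C| * |chi(C)|^2 = (1/8)[1*|9|^2 + 1*|1|^2 + 2*|1|^2 + 2*|3|^2 + 2*|-1|^2]
  = (1/8)[(81) + (1) + (2) + (18) + (2)] = 104/8 = 13.
A character is irreducible iff <chi, chi> = 1, so this representation is reducible.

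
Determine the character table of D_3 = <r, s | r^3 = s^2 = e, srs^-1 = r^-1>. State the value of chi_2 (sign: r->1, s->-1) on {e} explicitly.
Conjugacy classes: {e} of size 1, {r^1, r^2} of size 2, {s, sr, ..., sr^2} of size 3.
Character table:
  irrep \ class              {e} (size 1)  {r^1, r^2} (size 2)  {s, sr, ..., sr^2} (size 3)
  chi_1 (triv)               1             1                    1                          
  chi_2 (sign: r->1, s->-1)  1             1                    -1                         
  chi_3 (2d, j=1)            2             -1                   0                          

Spot check: chi_2 (sign: r->1, s->-1) on {e} = 1.

Argument: D_3 has order 2*3 = 6 with 3 conjugacy classes, hence 3 irreducibles. Sum of squared dims 1 + 1 + 4 = 6 = |G|. Linear characters come from the abelianisation; the 2-dimensional irreps have character r^k -> 2*cos(2*pi*j*k/3), reflections -> 0.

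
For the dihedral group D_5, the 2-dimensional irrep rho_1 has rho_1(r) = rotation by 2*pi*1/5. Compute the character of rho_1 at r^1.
chi_{rho_1}(r^1) = 2*cos(2*pi*1*1/5) = -1/2 + sqrt(5)/2

rho_1(r^1) is rotation by angle 2*pi*1*1/5, whose trace is 2*cos(2*pi*1*1/5) = -1/2 + sqrt(5)/2.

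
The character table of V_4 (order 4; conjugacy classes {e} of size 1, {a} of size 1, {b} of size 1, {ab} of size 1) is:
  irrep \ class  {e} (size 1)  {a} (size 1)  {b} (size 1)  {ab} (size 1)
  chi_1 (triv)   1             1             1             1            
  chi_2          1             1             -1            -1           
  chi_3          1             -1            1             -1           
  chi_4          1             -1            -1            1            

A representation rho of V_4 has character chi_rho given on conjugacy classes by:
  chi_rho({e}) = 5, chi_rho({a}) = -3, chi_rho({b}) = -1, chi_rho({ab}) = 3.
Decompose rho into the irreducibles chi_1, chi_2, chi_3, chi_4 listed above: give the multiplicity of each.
Multiplicities: chi_1: 1, chi_2: 0, chi_3: 1, chi_4: 3.

Working: Use <chi_rho, chi> = (1/|G|) sum_C |C| * chi_rho(C) * conj(chi(C)) with |G| = 4 for each irreducible chi in the table:
  <chi_rho, chi_1> = (1/4)[1*(5)*conj(1) + 1*(-3)*conj(1) + 1*(-1)*conj(1) + 1*(3)*conj(1)]
      = (1/4)[(5) + (-3) + (-1) + (3)] = 4/4 = 1
  <chi_rho, chi_2> = (1/4)[1*(5)*conj(1) + 1*(-3)*conj(1) + 1*(-1)*conj(-1) + 1*(3)*conj(-1)]
      = (1/4)[(5) + (-3) + (1) + (-3)] = 0/4 = 0
  <chi_rho, chi_3> = (1/4)[1*(5)*conj(1) + 1*(-3)*conj(-1) + 1*(-1)*conj(1) + 1*(3)*conj(-1)]
      = (1/4)[(5) + (3) + (-1) + (-3)] = 4/4 = 1
  <chi_rho, chi_4> = (1/4)[1*(5)*conj(1) + 1*(-3)*conj(-1) + 1*(-1)*conj(-1) + 1*(3)*conj(1)]
      = (1/4)[(5) + (3) + (1) + (3)] = 12/4 = 3
Dimension check: dim(rho) = sum (mult * dim) = 1*1 + 0*1 + 1*1 + 3*1 = 5 = chi_rho(e) = 5.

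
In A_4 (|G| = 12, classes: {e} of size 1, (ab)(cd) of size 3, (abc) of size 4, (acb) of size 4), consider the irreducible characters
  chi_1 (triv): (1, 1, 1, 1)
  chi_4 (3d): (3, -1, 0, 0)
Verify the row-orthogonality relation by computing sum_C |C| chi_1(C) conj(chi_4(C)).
Sum = 0; so <chi_1, chi_4> = 0 (distinct irreducibles are orthogonal).

Details: Compute term by term over conjugacy classes (|C| * chi_1(C) * conj(chi_4(C))):
  1*(1)*conj(3) + 3*(1)*conj(-1) + 4*(1)*conj(0) + 4*(1)*conj(0)
  = (3) + (-3) + (0) + (0)
  = 0.
(Exp terms are combined using exp(i*s)*conj(exp(i*t)) = exp(i*(s-t)), and sums of them are collapsed using the identity that for every m > 1 the m distinct m-th roots of unity sum to 0, e.g. 1 + exp(2*I*pi/3) + exp(-2*I*pi/3) = 0.)
Dividing by |G| = 12 gives 0/12 = 0, matching the row-orthogonality relation <chi_1, chi_4> = [chi_1 = chi_4].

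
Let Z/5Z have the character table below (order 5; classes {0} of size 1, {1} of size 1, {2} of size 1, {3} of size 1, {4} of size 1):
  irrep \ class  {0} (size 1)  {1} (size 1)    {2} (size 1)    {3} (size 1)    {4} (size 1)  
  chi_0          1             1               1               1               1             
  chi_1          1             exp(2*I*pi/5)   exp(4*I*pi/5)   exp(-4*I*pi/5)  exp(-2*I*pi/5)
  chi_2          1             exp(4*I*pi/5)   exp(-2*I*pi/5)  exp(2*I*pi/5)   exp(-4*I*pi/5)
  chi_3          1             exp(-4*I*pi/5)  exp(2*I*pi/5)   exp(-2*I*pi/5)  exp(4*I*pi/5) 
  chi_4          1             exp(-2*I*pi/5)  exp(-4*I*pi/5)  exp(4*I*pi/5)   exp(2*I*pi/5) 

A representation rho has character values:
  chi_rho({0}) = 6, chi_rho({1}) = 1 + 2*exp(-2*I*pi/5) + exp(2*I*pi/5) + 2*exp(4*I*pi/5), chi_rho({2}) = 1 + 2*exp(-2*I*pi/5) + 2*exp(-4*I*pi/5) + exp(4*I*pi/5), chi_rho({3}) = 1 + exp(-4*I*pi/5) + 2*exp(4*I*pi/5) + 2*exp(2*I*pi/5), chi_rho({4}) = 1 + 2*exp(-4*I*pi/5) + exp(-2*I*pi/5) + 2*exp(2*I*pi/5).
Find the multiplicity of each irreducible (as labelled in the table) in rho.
Multiplicities: chi_0: 1, chi_1: 1, chi_2: 2, chi_3: 0, chi_4: 2.

Justification: Use <chi_rho, chi> = (1/|G|) sum_C |C| * chi_rho(C) * conj(chi(C)) with |G| = 5 for each irreducible chi in the table:
  <chi_rho, chi_0> = (1/5)[1*(6)*conj(1) + 1*(1 + 2*exp(-2*I*pi/5) + exp(2*I*pi/5) + 2*exp(4*I*pi/5))*conj(1) + 1*(1 + 2*exp(-2*I*pi/5) + 2*exp(-4*I*pi/5) + exp(4*I*pi/5))*conj(1) + 1*(1 + exp(-4*I*pi/5) + 2*exp(4*I*pi/5) + 2*exp(2*I*pi/5))*conj(1) + 1*(1 + 2*exp(-4*I*pi/5) + exp(-2*I*pi/5) + 2*exp(2*I*pi/5))*conj(1)]
      = (1/5)[(6) + (1 + 2*exp(-2*I*pi/5) + exp(2*I*pi/5) + 2*exp(4*I*pi/5)) + (1 + 2*exp(-2*I*pi/5) + 2*exp(-4*I*pi/5) + exp(4*I*pi/5)) + (1 + exp(-4*I*pi/5) + 2*exp(4*I*pi/5) + 2*exp(2*I*pi/5)) + (1 + 2*exp(-4*I*pi/5) + exp(-2*I*pi/5) + 2*exp(2*I*pi/5))] = 5/5 = 1
  <chi_rho, chi_1> = (1/5)[1*(6)*conj(1) + 1*(1 + 2*exp(-2*I*pi/5) + exp(2*I*pi/5) + 2*exp(4*I*pi/5))*conj(exp(2*I*pi/5)) + 1*(1 + 2*exp(-2*I*pi/5) + 2*exp(-4*I*pi/5) + exp(4*I*pi/5))*conj(exp(4*I*pi/5)) + 1*(1 + exp(-4*I*pi/5) + 2*exp(4*I*pi/5) + 2*exp(2*I*pi/5))*conj(exp(-4*I*pi/5)) + 1*(1 + 2*exp(-4*I*pi/5) + exp(-2*I*pi/5) + 2*exp(2*I*pi/5))*conj(exp(-2*I*pi/5))]
      = (1/5)[(6) + (1 + 2*exp(-4*I*pi/5) + exp(-2*I*pi/5) + 2*exp(2*I*pi/5)) + (1 + exp(-4*I*pi/5) + 2*exp(4*I*pi/5) + 2*exp(2*I*pi/5)) + (1 + 2*exp(-2*I*pi/5) + 2*exp(-4*I*pi/5) + exp(4*I*pi/5)) + (1 + 2*exp(-2*I*pi/5) + exp(2*I*pi/5) + 2*exp(4*I*pi/5))] = 5/5 = 1
  <chi_rho, chi_2> = (1/5)[1*(6)*conj(1) + 1*(1 + 2*exp(-2*I*pi/5) + exp(2*I*pi/5) + 2*exp(4*I*pi/5))*conj(exp(4*I*pi/5)) + 1*(1 + 2*exp(-2*I*pi/5) + 2*exp(-4*I*pi/5) + exp(4*I*pi/5))*conj(exp(-2*I*pi/5)) + 1*(1 + exp(-4*I*pi/5) + 2*exp(4*I*pi/5) + 2*exp(2*I*pi/5))*conj(exp(2*I*pi/5)) + 1*(1 + 2*exp(-4*I*pi/5) + exp(-2*I*pi/5) + 2*exp(2*I*pi/5))*conj(exp(-4*I*pi/5))]
      = (1/5)[(6) + (2 + exp(-2*I*pi/5) + exp(-4*I*pi/5) + 2*exp(4*I*pi/5)) + (2 + 2*exp(-2*I*pi/5) + exp(-4*I*pi/5) + exp(2*I*pi/5)) + (2 + exp(-2*I*pi/5) + exp(4*I*pi/5) + 2*exp(2*I*pi/5)) + (2 + 2*exp(-4*I*pi/5) + exp(4*I*pi/5) + exp(2*I*pi/5))] = 10/5 = 2
  <chi_rho, chi_3> = (1/5)[1*(6)*conj(1) + 1*(1 + 2*exp(-2*I*pi/5) + exp(2*I*pi/5) + 2*exp(4*I*pi/5))*conj(exp(-4*I*pi/5)) + 1*(1 + 2*exp(-2*I*pi/5) + 2*exp(-4*I*pi/5) + exp(4*I*pi/5))*conj(exp(2*I*pi/5)) + 1*(1 + exp(-4*I*pi/5) + 2*exp(4*I*pi/5) + 2*exp(2*I*pi/5))*conj(exp(-2*I*pi/5)) + 1*(1 + 2*exp(-4*I*pi/5) + exp(-2*I*pi/5) + 2*exp(2*I*pi/5))*conj(exp(4*I*pi/5))]
      = (1/5)[(6) + (2*exp(-2*I*pi/5) + exp(-4*I*pi/5) + exp(4*I*pi/5) + 2*exp(2*I*pi/5)) + (2*exp(-4*I*pi/5) + exp(-2*I*pi/5) + exp(2*I*pi/5) + 2*exp(4*I*pi/5)) + (2*exp(-4*I*pi/5) + exp(-2*I*pi/5) + exp(2*I*pi/5) + 2*exp(4*I*pi/5)) + (2*exp(-2*I*pi/5) + exp(-4*I*pi/5) + exp(4*I*pi/5) + 2*exp(2*I*pi/5))] = 0/5 = 0
  <chi_rho, chi_4> = (1/5)[1*(6)*conj(1) + 1*(1 + 2*exp(-2*I*pi/5) + exp(2*I*pi/5) + 2*exp(4*I*pi/5))*conj(exp(-2*I*pi/5)) + 1*(1 + 2*exp(-2*I*pi/5) + 2*exp(-4*I*pi/5) + exp(4*I*pi/5))*conj(exp(-4*I*pi/5)) + 1*(1 + exp(-4*I*pi/5) + 2*exp(4*I*pi/5) + 2*exp(2*I*pi/5))*conj(exp(4*I*pi/5)) + 1*(1 + 2*exp(-4*I*pi/5) + exp(-2*I*pi/5) + 2*exp(2*I*pi/5))*conj(exp(2*I*pi/5))]
      = (1/5)[(6) + (2 + 2*exp(-4*I*pi/5) + exp(4*I*pi/5) + exp(2*I*pi/5)) + (2 + exp(-2*I*pi/5) + exp(4*I*pi/5) + 2*exp(2*I*pi/5)) + (2 + 2*exp(-2*I*pi/5) + exp(-4*I*pi/5) + exp(2*I*pi/5)) + (2 + exp(-2*I*pi/5) + exp(-4*I*pi/5) + 2*exp(4*I*pi/5))] = 10/5 = 2
(Exp terms are combined using exp(i*s)*conj(exp(i*t)) = exp(i*(s-t)), and sums of them are collapsed using the identity that for every m > 1 the m distinct m-th roots of unity sum to 0, e.g. 1 + exp(2*I*pi/3) + exp(-2*I*pi/3) = 0.)
Dimension check: dim(rho) = sum (mult * dim) = 1*1 + 1*1 + 2*1 + 0*1 + 2*1 = 6 = chi_rho(e) = 6.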